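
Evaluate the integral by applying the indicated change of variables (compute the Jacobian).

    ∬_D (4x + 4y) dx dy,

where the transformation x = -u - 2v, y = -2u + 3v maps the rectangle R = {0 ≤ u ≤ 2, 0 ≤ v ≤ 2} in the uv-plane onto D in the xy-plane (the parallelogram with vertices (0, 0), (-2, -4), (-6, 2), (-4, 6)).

Compute the Jacobian determinant of (x, y) with respect to (u, v):

    ∂(x,y)/∂(u,v) = | -1  -2 | = (-1)(3) - (-2)(-2) = -7.
                   | -2  3 |

Its absolute value is |J| = 7 (the area scaling factor).

Substituting x = -u - 2v, y = -2u + 3v into the integrand,

    4x + 4y → -12u + 4v,

so the integral becomes

    ∬_R (-12u + 4v) · |J| du dv = ∫_0^2 ∫_0^2 (-84u + 28v) dv du.

Inner (v): 56 - 168u.
Outer (u): -224.

Therefore ∬_D (4x + 4y) dx dy = -224.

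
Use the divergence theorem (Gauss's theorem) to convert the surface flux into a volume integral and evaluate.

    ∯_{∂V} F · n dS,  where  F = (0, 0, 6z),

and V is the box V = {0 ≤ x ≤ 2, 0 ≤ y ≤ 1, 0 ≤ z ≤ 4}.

By the divergence theorem,

    ∯_{∂V} F · n dS = ∭_V (∇ · F) dV.

Compute the divergence:
    ∇ · F = ∂F_x/∂x + ∂F_y/∂y + ∂F_z/∂z = 0 + 0 + 6 = 6.

V is a rectangular box, so dV = dx dy dz with 0 ≤ x ≤ 2, 0 ≤ y ≤ 1, 0 ≤ z ≤ 4.

Integrate (6) over V as an iterated integral:

    ∭_V (∇·F) dV = ∫_0^{2} ∫_0^{1} ∫_0^{4} (6) dz dy dx.

Inner (z from 0 to 4): 24.
Middle (y from 0 to 1): 24.
Outer (x from 0 to 2): 48.

Therefore ∯_{∂V} F · n dS = 48.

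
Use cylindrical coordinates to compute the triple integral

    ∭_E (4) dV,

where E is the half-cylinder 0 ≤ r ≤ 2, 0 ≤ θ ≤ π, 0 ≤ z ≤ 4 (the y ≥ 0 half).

In cylindrical coordinates, x = r cos(θ), y = r sin(θ), z = z, and dV = r dr dθ dz.

The integrand becomes 4, so

    ∭_E (4) dV = ∫_{0}^{π} ∫_{0}^{2} ∫_{0}^{4} (4) · r dz dr dθ.

Inner (z): 16r.
Middle (r from 0 to 2): 32.
Outer (θ): 32π.

Therefore the triple integral equals 32π.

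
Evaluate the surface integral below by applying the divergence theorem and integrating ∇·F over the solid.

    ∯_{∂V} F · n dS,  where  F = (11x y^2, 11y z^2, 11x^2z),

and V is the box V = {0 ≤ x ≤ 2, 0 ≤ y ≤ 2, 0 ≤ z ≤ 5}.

By the divergence theorem,

    ∯_{∂V} F · n dS = ∭_V (∇ · F) dV.

Compute the divergence:
    ∇ · F = ∂F_x/∂x + ∂F_y/∂y + ∂F_z/∂z = 11y^2 + 11z^2 + 11x^2 = 11x^2 + 11y^2 + 11z^2.

V is a rectangular box, so dV = dx dy dz with 0 ≤ x ≤ 2, 0 ≤ y ≤ 2, 0 ≤ z ≤ 5.

Integrate (11x^2 + 11y^2 + 11z^2) over V as an iterated integral:

    ∭_V (∇·F) dV = ∫_0^{2} ∫_0^{2} ∫_0^{5} (11x^2 + 11y^2 + 11z^2) dz dy dx.

Inner (z from 0 to 5): 55x^2 + 55y^2 + 1375/3.
Middle (y from 0 to 2): 110x^2 + 3190/3.
Outer (x from 0 to 2): 2420.

Therefore ∯_{∂V} F · n dS = 2420.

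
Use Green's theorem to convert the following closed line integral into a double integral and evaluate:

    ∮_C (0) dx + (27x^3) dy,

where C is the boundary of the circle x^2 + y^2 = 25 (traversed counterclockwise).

Green's theorem converts the closed line integral into a double integral over the enclosed region D:

    ∮_C P dx + Q dy = ∬_D (∂Q/∂x - ∂P/∂y) dA.

Here P = 0, Q = 27x^3, so

    ∂Q/∂x = 81x^2,    ∂P/∂y = 0,
    ∂Q/∂x - ∂P/∂y = 81x^2.

D is the region x^2 + y^2 ≤ 25. Evaluating the double integral:

In polar coordinates (x = r cos θ, y = r sin θ, dA = r dr dθ) the integrand becomes 81r^2cos(θ)^2, so

    ∬_D (81x^2) dA = ∫_0^{2π} ∫_0^{5} (81r^2cos(θ)^2) · r dr dθ.

Inner (r from 0 to 5): 50625cos(θ)^2/4.
Outer (θ from 0 to 2π): 50625π/4.

Therefore ∮_C P dx + Q dy = 50625π/4.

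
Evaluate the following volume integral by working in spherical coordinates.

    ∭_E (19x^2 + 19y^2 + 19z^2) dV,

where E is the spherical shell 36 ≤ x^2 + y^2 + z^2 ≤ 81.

In spherical coordinates, x = ρ sin(φ) cos(θ), y = ρ sin(φ) sin(θ), z = ρ cos(φ), and dV = ρ^2 sin(φ) dρ dφ dθ.

The integrand becomes 19ρ^2, so

    ∭_E (19x^2 + 19y^2 + 19z^2) dV = ∫_{0}^{2π} ∫_{0}^{π} ∫_{6}^{9} (19ρ^2) · ρ^2 sin(φ) dρ dφ dθ.

Inner (ρ): 974187sin(φ)/5.
Middle (φ): 1948374/5.
Outer (θ): 3896748π/5.

Therefore the triple integral equals 3896748π/5.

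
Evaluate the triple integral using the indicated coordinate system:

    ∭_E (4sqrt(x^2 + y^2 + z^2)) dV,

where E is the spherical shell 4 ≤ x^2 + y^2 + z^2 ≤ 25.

In spherical coordinates, x = ρ sin(φ) cos(θ), y = ρ sin(φ) sin(θ), z = ρ cos(φ), and dV = ρ^2 sin(φ) dρ dφ dθ.

The integrand becomes 4ρ, so

    ∭_E (4sqrt(x^2 + y^2 + z^2)) dV = ∫_{0}^{2π} ∫_{0}^{π} ∫_{2}^{5} (4ρ) · ρ^2 sin(φ) dρ dφ dθ.

Inner (ρ): 609sin(φ).
Middle (φ): 1218.
Outer (θ): 2436π.

Therefore the triple integral equals 2436π.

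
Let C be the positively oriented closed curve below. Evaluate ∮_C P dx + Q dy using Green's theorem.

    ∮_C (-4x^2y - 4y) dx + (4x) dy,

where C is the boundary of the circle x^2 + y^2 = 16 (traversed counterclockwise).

Green's theorem converts the closed line integral into a double integral over the enclosed region D:

    ∮_C P dx + Q dy = ∬_D (∂Q/∂x - ∂P/∂y) dA.

Here P = -4x^2y - 4y, Q = 4x, so

    ∂Q/∂x = 4,    ∂P/∂y = -4x^2 - 4,
    ∂Q/∂x - ∂P/∂y = 4x^2 + 8.

D is the region x^2 + y^2 ≤ 16. Evaluating the double integral:

In polar coordinates (x = r cos θ, y = r sin θ, dA = r dr dθ) the integrand becomes 4r^2cos(θ)^2 + 8, so

    ∬_D (4x^2 + 8) dA = ∫_0^{2π} ∫_0^{4} (4r^2cos(θ)^2 + 8) · r dr dθ.

Inner (r from 0 to 4): 256cos(θ)^2 + 64.
Outer (θ from 0 to 2π): 384π.

Therefore ∮_C P dx + Q dy = 384π.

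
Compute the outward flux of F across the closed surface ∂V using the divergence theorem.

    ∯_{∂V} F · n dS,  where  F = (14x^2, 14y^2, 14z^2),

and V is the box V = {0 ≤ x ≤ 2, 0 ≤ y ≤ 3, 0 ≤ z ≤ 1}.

By the divergence theorem,

    ∯_{∂V} F · n dS = ∭_V (∇ · F) dV.

Compute the divergence:
    ∇ · F = ∂F_x/∂x + ∂F_y/∂y + ∂F_z/∂z = 28x + 28y + 28z.

V is a rectangular box, so dV = dx dy dz with 0 ≤ x ≤ 2, 0 ≤ y ≤ 3, 0 ≤ z ≤ 1.

Integrate (28x + 28y + 28z) over V as an iterated integral:

    ∭_V (∇·F) dV = ∫_0^{2} ∫_0^{3} ∫_0^{1} (28x + 28y + 28z) dz dy dx.

Inner (z from 0 to 1): 28x + 28y + 14.
Middle (y from 0 to 3): 84x + 168.
Outer (x from 0 to 2): 504.

Therefore ∯_{∂V} F · n dS = 504.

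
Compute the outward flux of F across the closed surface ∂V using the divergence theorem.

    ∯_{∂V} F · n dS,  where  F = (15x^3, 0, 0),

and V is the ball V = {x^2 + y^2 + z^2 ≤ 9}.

By the divergence theorem,

    ∯_{∂V} F · n dS = ∭_V (∇ · F) dV.

Compute the divergence:
    ∇ · F = ∂F_x/∂x + ∂F_y/∂y + ∂F_z/∂z = 45x^2 + 0 + 0 = 45x^2.

In spherical coordinates, x = ρ sin(φ) cos(θ), y = ρ sin(φ) sin(θ), z = ρ cos(φ), dV = ρ^2 sin(φ) dρ dφ dθ, with 0 ≤ ρ ≤ 3, 0 ≤ φ ≤ π, 0 ≤ θ ≤ 2π.

The integrand, after substitution and multiplying by the volume element, becomes (45ρ^2sin(φ)^2cos(θ)^2) · ρ^2 sin(φ), so

    ∭_V (∇·F) dV = ∫_0^{2π} ∫_0^{π} ∫_0^{3} (45ρ^2sin(φ)^2cos(θ)^2) · ρ^2 sin(φ) dρ dφ dθ.

Inner (ρ from 0 to 3): 2187sin(φ)^3cos(θ)^2.
Middle (φ from 0 to π): 2916cos(θ)^2.
Outer (θ from 0 to 2π): 2916π.

Therefore ∯_{∂V} F · n dS = 2916π.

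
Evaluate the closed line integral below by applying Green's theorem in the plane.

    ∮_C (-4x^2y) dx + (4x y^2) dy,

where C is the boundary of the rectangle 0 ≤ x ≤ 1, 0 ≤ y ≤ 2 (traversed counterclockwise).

Green's theorem converts the closed line integral into a double integral over the enclosed region D:

    ∮_C P dx + Q dy = ∬_D (∂Q/∂x - ∂P/∂y) dA.

Here P = -4x^2y, Q = 4x y^2, so

    ∂Q/∂x = 4y^2,    ∂P/∂y = -4x^2,
    ∂Q/∂x - ∂P/∂y = 4x^2 + 4y^2.

D is the region 0 ≤ x ≤ 1, 0 ≤ y ≤ 2. Evaluating the double integral:

    ∬_D (4x^2 + 4y^2) dA = ∫_0^{1} ∫_0^{2} (4x^2 + 4y^2) dy dx.

Inner (y from 0 to 2): 8x^2 + 32/3.
Outer (x from 0 to 1): 40/3.

Therefore ∮_C P dx + Q dy = 40/3.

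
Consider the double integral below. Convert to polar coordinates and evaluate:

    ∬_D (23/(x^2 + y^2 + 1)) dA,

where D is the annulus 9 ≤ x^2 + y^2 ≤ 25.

The region D is 3 ≤ r ≤ 5, 0 ≤ θ ≤ 2π in polar coordinates, where x = r cos(θ), y = r sin(θ), and dA = r dr dθ.

Under the substitution, the integrand becomes 23/(r^2 + 1), so

    ∬_D (23/(x^2 + y^2 + 1)) dA = ∫_{0}^{2π} ∫_{3}^{5} (23/(r^2 + 1)) · r dr dθ.

Inner integral (in r): ∫_{3}^{5} (23/(r^2 + 1)) · r dr = log(1792160394037sqrt(65)/244140625).

Outer integral (in θ): ∫_{0}^{2π} (log(1792160394037sqrt(65)/244140625)) dθ = log((1792160394037sqrt(65)/244140625)^(2π)).

Therefore ∬_D (23/(x^2 + y^2 + 1)) dA = log((1792160394037sqrt(65)/244140625)^(2π)).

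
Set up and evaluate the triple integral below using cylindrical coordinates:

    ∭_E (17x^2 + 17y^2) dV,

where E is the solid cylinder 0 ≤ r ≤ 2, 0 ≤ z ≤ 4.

In cylindrical coordinates, x = r cos(θ), y = r sin(θ), z = z, and dV = r dr dθ dz.

The integrand becomes 17r^2, so

    ∭_E (17x^2 + 17y^2) dV = ∫_{0}^{2π} ∫_{0}^{2} ∫_{0}^{4} (17r^2) · r dz dr dθ.

Inner (z): 68r^3.
Middle (r from 0 to 2): 272.
Outer (θ): 544π.

Therefore the triple integral equals 544π.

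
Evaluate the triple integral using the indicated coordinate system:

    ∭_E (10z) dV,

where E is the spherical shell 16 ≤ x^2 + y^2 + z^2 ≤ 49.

In spherical coordinates, x = ρ sin(φ) cos(θ), y = ρ sin(φ) sin(θ), z = ρ cos(φ), and dV = ρ^2 sin(φ) dρ dφ dθ.

The integrand becomes 10ρ cos(φ), so

    ∭_E (10z) dV = ∫_{0}^{2π} ∫_{0}^{π} ∫_{4}^{7} (10ρ cos(φ)) · ρ^2 sin(φ) dρ dφ dθ.

Inner (ρ): 10725sin(2φ)/4.
Middle (φ): 0.
Outer (θ): 0.

Therefore the triple integral equals 0.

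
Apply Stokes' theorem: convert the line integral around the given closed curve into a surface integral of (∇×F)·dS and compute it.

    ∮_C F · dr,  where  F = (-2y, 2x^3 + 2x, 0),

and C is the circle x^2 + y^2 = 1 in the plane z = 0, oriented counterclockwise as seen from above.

Let S be the flat disk x^2 + y^2 ≤ 1 in the plane z = 0, with upward unit normal n̂ = ẑ. By Stokes' theorem,

    ∮_C F · dr = ∬_S (∇ × F) · n̂ dS = ∬_D (curl F)_z dA,

where D is the disk x^2 + y^2 ≤ 1.

Compute the curl of F = (-2y, 2x^3 + 2x, 0):
    (∇ × F)_x = ∂F_z/∂y - ∂F_y/∂z = 0,
    (∇ × F)_y = ∂F_x/∂z - ∂F_z/∂x = 0,
    (∇ × F)_z = ∂F_y/∂x - ∂F_x/∂y = 6x^2 + 4.

On z = 0, (curl F)_z = 6x^2 + 4.

Convert to polar (x = r cos θ, y = r sin θ, dA = r dr dθ); the integrand becomes 6r^2cos(θ)^2 + 4, so

    ∬_D (curl F)_z dA = ∫_0^{2π} ∫_0^{1} (6r^2cos(θ)^2 + 4) · r dr dθ.

Inner (r from 0 to 1): 3cos(θ)^2/2 + 2.
Outer (θ from 0 to 2π): 11π/2.

Therefore ∮_C F · dr = 11π/2.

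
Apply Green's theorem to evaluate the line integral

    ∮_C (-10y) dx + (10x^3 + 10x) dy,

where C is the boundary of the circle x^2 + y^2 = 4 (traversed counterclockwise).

Green's theorem converts the closed line integral into a double integral over the enclosed region D:

    ∮_C P dx + Q dy = ∬_D (∂Q/∂x - ∂P/∂y) dA.

Here P = -10y, Q = 10x^3 + 10x, so

    ∂Q/∂x = 30x^2 + 10,    ∂P/∂y = -10,
    ∂Q/∂x - ∂P/∂y = 30x^2 + 20.

D is the region x^2 + y^2 ≤ 4. Evaluating the double integral:

In polar coordinates (x = r cos θ, y = r sin θ, dA = r dr dθ) the integrand becomes 30r^2cos(θ)^2 + 20, so

    ∬_D (30x^2 + 20) dA = ∫_0^{2π} ∫_0^{2} (30r^2cos(θ)^2 + 20) · r dr dθ.

Inner (r from 0 to 2): 120cos(θ)^2 + 40.
Outer (θ from 0 to 2π): 200π.

Therefore ∮_C P dx + Q dy = 200π.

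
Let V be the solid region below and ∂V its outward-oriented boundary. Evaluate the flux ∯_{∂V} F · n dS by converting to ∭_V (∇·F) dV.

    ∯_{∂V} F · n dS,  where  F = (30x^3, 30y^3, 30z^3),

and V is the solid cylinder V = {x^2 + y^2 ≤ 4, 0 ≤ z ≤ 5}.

By the divergence theorem,

    ∯_{∂V} F · n dS = ∭_V (∇ · F) dV.

Compute the divergence:
    ∇ · F = ∂F_x/∂x + ∂F_y/∂y + ∂F_z/∂z = 90x^2 + 90y^2 + 90z^2.

In cylindrical coordinates, x = r cos(θ), y = r sin(θ), z = z, dV = r dr dθ dz, with 0 ≤ r ≤ 2, 0 ≤ θ ≤ 2π, 0 ≤ z ≤ 5.

The integrand, after substitution and multiplying by the volume element, becomes (90r^2 + 90z^2) · r, so

    ∭_V (∇·F) dV = ∫_0^{2π} ∫_0^{2} ∫_0^{5} (90r^2 + 90z^2) · r dz dr dθ.

Inner (z from 0 to 5): 450r^3 + 3750r.
Middle (r from 0 to 2): 9300.
Outer (θ from 0 to 2π): 18600π.

Therefore ∯_{∂V} F · n dS = 18600π.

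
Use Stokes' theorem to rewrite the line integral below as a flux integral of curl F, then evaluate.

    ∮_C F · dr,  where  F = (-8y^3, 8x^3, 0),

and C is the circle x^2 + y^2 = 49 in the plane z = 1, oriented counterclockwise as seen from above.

Let S be the flat disk x^2 + y^2 ≤ 49 in the plane z = 1, with upward unit normal n̂ = ẑ. By Stokes' theorem,

    ∮_C F · dr = ∬_S (∇ × F) · n̂ dS = ∬_D (curl F)_z dA,

where D is the disk x^2 + y^2 ≤ 49.

Compute the curl of F = (-8y^3, 8x^3, 0):
    (∇ × F)_x = ∂F_z/∂y - ∂F_y/∂z = 0,
    (∇ × F)_y = ∂F_x/∂z - ∂F_z/∂x = 0,
    (∇ × F)_z = ∂F_y/∂x - ∂F_x/∂y = 24x^2 + 24y^2.

On z = 1, (curl F)_z = 24x^2 + 24y^2.

Convert to polar (x = r cos θ, y = r sin θ, dA = r dr dθ); the integrand becomes 24r^2, so

    ∬_D (curl F)_z dA = ∫_0^{2π} ∫_0^{7} (24r^2) · r dr dθ.

Inner (r from 0 to 7): 14406.
Outer (θ from 0 to 2π): 28812π.

Therefore ∮_C F · dr = 28812π.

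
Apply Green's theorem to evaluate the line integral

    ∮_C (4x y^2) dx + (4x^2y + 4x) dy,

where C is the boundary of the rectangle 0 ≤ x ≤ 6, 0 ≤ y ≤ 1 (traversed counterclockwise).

Green's theorem converts the closed line integral into a double integral over the enclosed region D:

    ∮_C P dx + Q dy = ∬_D (∂Q/∂x - ∂P/∂y) dA.

Here P = 4x y^2, Q = 4x^2y + 4x, so

    ∂Q/∂x = 8x y + 4,    ∂P/∂y = 8x y,
    ∂Q/∂x - ∂P/∂y = 4.

D is the region 0 ≤ x ≤ 6, 0 ≤ y ≤ 1. Evaluating the double integral:

    ∬_D (4) dA = ∫_0^{6} ∫_0^{1} (4) dy dx.

Inner (y from 0 to 1): 4.
Outer (x from 0 to 6): 24.

Therefore ∮_C P dx + Q dy = 24.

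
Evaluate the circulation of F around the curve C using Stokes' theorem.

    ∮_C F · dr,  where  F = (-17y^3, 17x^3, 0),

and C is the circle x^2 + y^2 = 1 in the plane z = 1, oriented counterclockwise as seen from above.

Let S be the flat disk x^2 + y^2 ≤ 1 in the plane z = 1, with upward unit normal n̂ = ẑ. By Stokes' theorem,

    ∮_C F · dr = ∬_S (∇ × F) · n̂ dS = ∬_D (curl F)_z dA,

where D is the disk x^2 + y^2 ≤ 1.

Compute the curl of F = (-17y^3, 17x^3, 0):
    (∇ × F)_x = ∂F_z/∂y - ∂F_y/∂z = 0,
    (∇ × F)_y = ∂F_x/∂z - ∂F_z/∂x = 0,
    (∇ × F)_z = ∂F_y/∂x - ∂F_x/∂y = 51x^2 + 51y^2.

On z = 1, (curl F)_z = 51x^2 + 51y^2.

Convert to polar (x = r cos θ, y = r sin θ, dA = r dr dθ); the integrand becomes 51r^2, so

    ∬_D (curl F)_z dA = ∫_0^{2π} ∫_0^{1} (51r^2) · r dr dθ.

Inner (r from 0 to 1): 51/4.
Outer (θ from 0 to 2π): 51π/2.

Therefore ∮_C F · dr = 51π/2.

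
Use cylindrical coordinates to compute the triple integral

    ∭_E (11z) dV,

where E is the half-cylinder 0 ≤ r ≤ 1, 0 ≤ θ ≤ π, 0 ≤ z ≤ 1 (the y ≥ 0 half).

In cylindrical coordinates, x = r cos(θ), y = r sin(θ), z = z, and dV = r dr dθ dz.

The integrand becomes 11z, so

    ∭_E (11z) dV = ∫_{0}^{π} ∫_{0}^{1} ∫_{0}^{1} (11z) · r dz dr dθ.

Inner (z): 11r/2.
Middle (r from 0 to 1): 11/4.
Outer (θ): 11π/4.

Therefore the triple integral equals 11π/4.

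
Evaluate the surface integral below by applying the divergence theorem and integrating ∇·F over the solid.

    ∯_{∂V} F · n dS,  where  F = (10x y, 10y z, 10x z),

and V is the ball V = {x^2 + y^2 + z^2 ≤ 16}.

By the divergence theorem,

    ∯_{∂V} F · n dS = ∭_V (∇ · F) dV.

Compute the divergence:
    ∇ · F = ∂F_x/∂x + ∂F_y/∂y + ∂F_z/∂z = 10y + 10z + 10x = 10x + 10y + 10z.

In spherical coordinates, x = ρ sin(φ) cos(θ), y = ρ sin(φ) sin(θ), z = ρ cos(φ), dV = ρ^2 sin(φ) dρ dφ dθ, with 0 ≤ ρ ≤ 4, 0 ≤ φ ≤ π, 0 ≤ θ ≤ 2π.

The integrand, after substitution and multiplying by the volume element, becomes (10ρ (sqrt(2)sin(φ)sin(θ + π/4) + cos(φ))) · ρ^2 sin(φ), so

    ∭_V (∇·F) dV = ∫_0^{2π} ∫_0^{π} ∫_0^{4} (10ρ (sqrt(2)sin(φ)sin(θ + π/4) + cos(φ))) · ρ^2 sin(φ) dρ dφ dθ.

Inner (ρ from 0 to 4): 640(sqrt(2)sin(φ)sin(θ + π/4) + cos(φ))sin(φ).
Middle (φ from 0 to π): 320sqrt(2)π sin(θ + π/4).
Outer (θ from 0 to 2π): 0.

Therefore ∯_{∂V} F · n dS = 0.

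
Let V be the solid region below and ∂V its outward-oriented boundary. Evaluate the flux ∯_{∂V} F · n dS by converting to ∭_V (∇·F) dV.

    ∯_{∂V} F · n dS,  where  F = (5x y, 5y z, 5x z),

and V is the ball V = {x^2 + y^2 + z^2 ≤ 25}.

By the divergence theorem,

    ∯_{∂V} F · n dS = ∭_V (∇ · F) dV.

Compute the divergence:
    ∇ · F = ∂F_x/∂x + ∂F_y/∂y + ∂F_z/∂z = 5y + 5z + 5x = 5x + 5y + 5z.

In spherical coordinates, x = ρ sin(φ) cos(θ), y = ρ sin(φ) sin(θ), z = ρ cos(φ), dV = ρ^2 sin(φ) dρ dφ dθ, with 0 ≤ ρ ≤ 5, 0 ≤ φ ≤ π, 0 ≤ θ ≤ 2π.

The integrand, after substitution and multiplying by the volume element, becomes (5ρ (sqrt(2)sin(φ)sin(θ + π/4) + cos(φ))) · ρ^2 sin(φ), so

    ∭_V (∇·F) dV = ∫_0^{2π} ∫_0^{π} ∫_0^{5} (5ρ (sqrt(2)sin(φ)sin(θ + π/4) + cos(φ))) · ρ^2 sin(φ) dρ dφ dθ.

Inner (ρ from 0 to 5): 3125(sqrt(2)sin(φ)sin(θ + π/4) + cos(φ))sin(φ)/4.
Middle (φ from 0 to π): 3125sqrt(2)π sin(θ + π/4)/8.
Outer (θ from 0 to 2π): 0.

Therefore ∯_{∂V} F · n dS = 0.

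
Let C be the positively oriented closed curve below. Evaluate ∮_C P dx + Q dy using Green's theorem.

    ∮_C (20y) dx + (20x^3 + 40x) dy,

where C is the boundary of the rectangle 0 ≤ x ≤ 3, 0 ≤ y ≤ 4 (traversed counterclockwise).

Green's theorem converts the closed line integral into a double integral over the enclosed region D:

    ∮_C P dx + Q dy = ∬_D (∂Q/∂x - ∂P/∂y) dA.

Here P = 20y, Q = 20x^3 + 40x, so

    ∂Q/∂x = 60x^2 + 40,    ∂P/∂y = 20,
    ∂Q/∂x - ∂P/∂y = 60x^2 + 20.

D is the region 0 ≤ x ≤ 3, 0 ≤ y ≤ 4. Evaluating the double integral:

    ∬_D (60x^2 + 20) dA = ∫_0^{3} ∫_0^{4} (60x^2 + 20) dy dx.

Inner (y from 0 to 4): 240x^2 + 80.
Outer (x from 0 to 3): 2400.

Therefore ∮_C P dx + Q dy = 2400.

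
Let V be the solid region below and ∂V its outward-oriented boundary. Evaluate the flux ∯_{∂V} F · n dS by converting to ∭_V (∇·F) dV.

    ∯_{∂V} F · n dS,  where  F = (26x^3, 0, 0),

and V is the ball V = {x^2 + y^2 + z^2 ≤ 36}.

By the divergence theorem,

    ∯_{∂V} F · n dS = ∭_V (∇ · F) dV.

Compute the divergence:
    ∇ · F = ∂F_x/∂x + ∂F_y/∂y + ∂F_z/∂z = 78x^2 + 0 + 0 = 78x^2.

In spherical coordinates, x = ρ sin(φ) cos(θ), y = ρ sin(φ) sin(θ), z = ρ cos(φ), dV = ρ^2 sin(φ) dρ dφ dθ, with 0 ≤ ρ ≤ 6, 0 ≤ φ ≤ π, 0 ≤ θ ≤ 2π.

The integrand, after substitution and multiplying by the volume element, becomes (78ρ^2sin(φ)^2cos(θ)^2) · ρ^2 sin(φ), so

    ∭_V (∇·F) dV = ∫_0^{2π} ∫_0^{π} ∫_0^{6} (78ρ^2sin(φ)^2cos(θ)^2) · ρ^2 sin(φ) dρ dφ dθ.

Inner (ρ from 0 to 6): 606528sin(φ)^3cos(θ)^2/5.
Middle (φ from 0 to π): 808704cos(θ)^2/5.
Outer (θ from 0 to 2π): 808704π/5.

Therefore ∯_{∂V} F · n dS = 808704π/5.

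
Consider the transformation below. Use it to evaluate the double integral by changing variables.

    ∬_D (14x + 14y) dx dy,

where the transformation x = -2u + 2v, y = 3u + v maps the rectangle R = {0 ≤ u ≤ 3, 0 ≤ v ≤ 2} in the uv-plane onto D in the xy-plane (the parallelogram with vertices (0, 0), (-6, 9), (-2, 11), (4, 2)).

Compute the Jacobian determinant of (x, y) with respect to (u, v):

    ∂(x,y)/∂(u,v) = | -2  2 | = (-2)(1) - (2)(3) = -8.
                   | 3  1 |

Its absolute value is |J| = 8 (the area scaling factor).

Substituting x = -2u + 2v, y = 3u + v into the integrand,

    14x + 14y → 14u + 42v,

so the integral becomes

    ∬_R (14u + 42v) · |J| du dv = ∫_0^3 ∫_0^2 (112u + 336v) dv du.

Inner (v): 224u + 672.
Outer (u): 3024.

Therefore ∬_D (14x + 14y) dx dy = 3024.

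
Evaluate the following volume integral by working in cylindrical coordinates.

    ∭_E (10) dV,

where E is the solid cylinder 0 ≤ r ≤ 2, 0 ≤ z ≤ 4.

In cylindrical coordinates, x = r cos(θ), y = r sin(θ), z = z, and dV = r dr dθ dz.

The integrand becomes 10, so

    ∭_E (10) dV = ∫_{0}^{2π} ∫_{0}^{2} ∫_{0}^{4} (10) · r dz dr dθ.

Inner (z): 40r.
Middle (r from 0 to 2): 80.
Outer (θ): 160π.

Therefore the triple integral equals 160π.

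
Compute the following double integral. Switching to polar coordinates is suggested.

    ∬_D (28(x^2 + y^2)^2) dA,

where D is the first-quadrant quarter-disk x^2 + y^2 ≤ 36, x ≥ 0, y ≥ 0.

The region D is 0 ≤ r ≤ 6, 0 ≤ θ ≤ π/2 in polar coordinates, where x = r cos(θ), y = r sin(θ), and dA = r dr dθ.

Under the substitution, the integrand becomes 28r^4, so

    ∬_D (28(x^2 + y^2)^2) dA = ∫_{0}^{π/2} ∫_{0}^{6} (28r^4) · r dr dθ.

Inner integral (in r): ∫_{0}^{6} (28r^4) · r dr = 217728.

Outer integral (in θ): ∫_{0}^{π/2} (217728) dθ = 108864π.

Therefore ∬_D (28(x^2 + y^2)^2) dA = 108864π.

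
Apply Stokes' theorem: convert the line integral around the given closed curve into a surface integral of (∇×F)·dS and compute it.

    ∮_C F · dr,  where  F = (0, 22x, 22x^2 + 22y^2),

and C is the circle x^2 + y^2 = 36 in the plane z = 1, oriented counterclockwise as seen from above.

Let S be the flat disk x^2 + y^2 ≤ 36 in the plane z = 1, with upward unit normal n̂ = ẑ. By Stokes' theorem,

    ∮_C F · dr = ∬_S (∇ × F) · n̂ dS = ∬_D (curl F)_z dA,

where D is the disk x^2 + y^2 ≤ 36.

Compute the curl of F = (0, 22x, 22x^2 + 22y^2):
    (∇ × F)_x = ∂F_z/∂y - ∂F_y/∂z = 44y,
    (∇ × F)_y = ∂F_x/∂z - ∂F_z/∂x = -44x,
    (∇ × F)_z = ∂F_y/∂x - ∂F_x/∂y = 22.

On z = 1, (curl F)_z = 22.

Convert to polar (x = r cos θ, y = r sin θ, dA = r dr dθ); the integrand becomes 22, so

    ∬_D (curl F)_z dA = ∫_0^{2π} ∫_0^{6} (22) · r dr dθ.

Inner (r from 0 to 6): 396.
Outer (θ from 0 to 2π): 792π.

Therefore ∮_C F · dr = 792π.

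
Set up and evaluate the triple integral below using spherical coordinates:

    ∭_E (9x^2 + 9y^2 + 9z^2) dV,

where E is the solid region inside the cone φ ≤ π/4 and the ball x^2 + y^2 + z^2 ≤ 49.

In spherical coordinates, x = ρ sin(φ) cos(θ), y = ρ sin(φ) sin(θ), z = ρ cos(φ), and dV = ρ^2 sin(φ) dρ dφ dθ.

The integrand becomes 9ρ^2, so

    ∭_E (9x^2 + 9y^2 + 9z^2) dV = ∫_{0}^{2π} ∫_{0}^{π/4} ∫_{0}^{7} (9ρ^2) · ρ^2 sin(φ) dρ dφ dθ.

Inner (ρ): 151263sin(φ)/5.
Middle (φ): 151263/5 - 151263sqrt(2)/10.
Outer (θ): 151263π (2 - sqrt(2))/5.

Therefore the triple integral equals 151263π (2 - sqrt(2))/5.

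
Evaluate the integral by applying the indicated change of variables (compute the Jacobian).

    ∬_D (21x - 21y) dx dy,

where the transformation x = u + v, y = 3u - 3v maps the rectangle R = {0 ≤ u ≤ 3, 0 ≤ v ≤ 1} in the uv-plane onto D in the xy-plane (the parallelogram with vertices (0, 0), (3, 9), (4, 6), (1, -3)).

Compute the Jacobian determinant of (x, y) with respect to (u, v):

    ∂(x,y)/∂(u,v) = | 1  1 | = (1)(-3) - (1)(3) = -6.
                   | 3  -3 |

Its absolute value is |J| = 6 (the area scaling factor).

Substituting x = u + v, y = 3u - 3v into the integrand,

    21x - 21y → -42u + 84v,

so the integral becomes

    ∬_R (-42u + 84v) · |J| du dv = ∫_0^3 ∫_0^1 (-252u + 504v) dv du.

Inner (v): 252 - 252u.
Outer (u): -378.

Therefore ∬_D (21x - 21y) dx dy = -378.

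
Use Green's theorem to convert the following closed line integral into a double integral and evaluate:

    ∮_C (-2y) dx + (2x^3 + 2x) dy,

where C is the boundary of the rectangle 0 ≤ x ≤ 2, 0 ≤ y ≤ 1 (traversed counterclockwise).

Green's theorem converts the closed line integral into a double integral over the enclosed region D:

    ∮_C P dx + Q dy = ∬_D (∂Q/∂x - ∂P/∂y) dA.

Here P = -2y, Q = 2x^3 + 2x, so

    ∂Q/∂x = 6x^2 + 2,    ∂P/∂y = -2,
    ∂Q/∂x - ∂P/∂y = 6x^2 + 4.

D is the region 0 ≤ x ≤ 2, 0 ≤ y ≤ 1. Evaluating the double integral:

    ∬_D (6x^2 + 4) dA = ∫_0^{2} ∫_0^{1} (6x^2 + 4) dy dx.

Inner (y from 0 to 1): 6x^2 + 4.
Outer (x from 0 to 2): 24.

Therefore ∮_C P dx + Q dy = 24.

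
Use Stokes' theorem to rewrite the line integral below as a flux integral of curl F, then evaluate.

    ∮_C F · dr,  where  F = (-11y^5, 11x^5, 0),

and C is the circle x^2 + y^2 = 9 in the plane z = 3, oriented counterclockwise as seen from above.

Let S be the flat disk x^2 + y^2 ≤ 9 in the plane z = 3, with upward unit normal n̂ = ẑ. By Stokes' theorem,

    ∮_C F · dr = ∬_S (∇ × F) · n̂ dS = ∬_D (curl F)_z dA,

where D is the disk x^2 + y^2 ≤ 9.

Compute the curl of F = (-11y^5, 11x^5, 0):
    (∇ × F)_x = ∂F_z/∂y - ∂F_y/∂z = 0,
    (∇ × F)_y = ∂F_x/∂z - ∂F_z/∂x = 0,
    (∇ × F)_z = ∂F_y/∂x - ∂F_x/∂y = 55x^4 + 55y^4.

On z = 3, (curl F)_z = 55x^4 + 55y^4.

Convert to polar (x = r cos θ, y = r sin θ, dA = r dr dθ); the integrand becomes 55r^4(sin(θ)^4 + cos(θ)^4), so

    ∬_D (curl F)_z dA = ∫_0^{2π} ∫_0^{3} (55r^4(sin(θ)^4 + cos(θ)^4)) · r dr dθ.

Inner (r from 0 to 3): 13365sin(θ)^4/2 + 13365cos(θ)^4/2.
Outer (θ from 0 to 2π): 40095π/4.

Therefore ∮_C F · dr = 40095π/4.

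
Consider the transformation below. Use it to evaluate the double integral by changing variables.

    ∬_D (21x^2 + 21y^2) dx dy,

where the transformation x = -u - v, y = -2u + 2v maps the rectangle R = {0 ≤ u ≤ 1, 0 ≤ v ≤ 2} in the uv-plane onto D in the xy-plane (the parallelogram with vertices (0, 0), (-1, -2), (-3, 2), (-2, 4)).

Compute the Jacobian determinant of (x, y) with respect to (u, v):

    ∂(x,y)/∂(u,v) = | -1  -1 | = (-1)(2) - (-1)(-2) = -4.
                   | -2  2 |

Its absolute value is |J| = 4 (the area scaling factor).

Substituting x = -u - v, y = -2u + 2v into the integrand,

    21x^2 + 21y^2 → 105u^2 - 126u v + 105v^2,

so the integral becomes

    ∬_R (105u^2 - 126u v + 105v^2) · |J| du dv = ∫_0^1 ∫_0^2 (420u^2 - 504u v + 420v^2) dv du.

Inner (v): 840u^2 - 1008u + 1120.
Outer (u): 896.

Therefore ∬_D (21x^2 + 21y^2) dx dy = 896.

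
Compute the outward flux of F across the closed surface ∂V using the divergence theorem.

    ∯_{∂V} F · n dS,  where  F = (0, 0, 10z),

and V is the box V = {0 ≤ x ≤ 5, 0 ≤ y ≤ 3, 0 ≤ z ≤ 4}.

By the divergence theorem,

    ∯_{∂V} F · n dS = ∭_V (∇ · F) dV.

Compute the divergence:
    ∇ · F = ∂F_x/∂x + ∂F_y/∂y + ∂F_z/∂z = 0 + 0 + 10 = 10.

V is a rectangular box, so dV = dx dy dz with 0 ≤ x ≤ 5, 0 ≤ y ≤ 3, 0 ≤ z ≤ 4.

Integrate (10) over V as an iterated integral:

    ∭_V (∇·F) dV = ∫_0^{5} ∫_0^{3} ∫_0^{4} (10) dz dy dx.

Inner (z from 0 to 4): 40.
Middle (y from 0 to 3): 120.
Outer (x from 0 to 5): 600.

Therefore ∯_{∂V} F · n dS = 600.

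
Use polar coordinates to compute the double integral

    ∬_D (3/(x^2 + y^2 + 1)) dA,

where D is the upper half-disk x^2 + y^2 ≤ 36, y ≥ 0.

The region D is 0 ≤ r ≤ 6, 0 ≤ θ ≤ π in polar coordinates, where x = r cos(θ), y = r sin(θ), and dA = r dr dθ.

Under the substitution, the integrand becomes 3/(r^2 + 1), so

    ∬_D (3/(x^2 + y^2 + 1)) dA = ∫_{0}^{π} ∫_{0}^{6} (3/(r^2 + 1)) · r dr dθ.

Inner integral (in r): ∫_{0}^{6} (3/(r^2 + 1)) · r dr = 3log(37)/2.

Outer integral (in θ): ∫_{0}^{π} (3log(37)/2) dθ = 3π log(37)/2.

Therefore ∬_D (3/(x^2 + y^2 + 1)) dA = 3π log(37)/2.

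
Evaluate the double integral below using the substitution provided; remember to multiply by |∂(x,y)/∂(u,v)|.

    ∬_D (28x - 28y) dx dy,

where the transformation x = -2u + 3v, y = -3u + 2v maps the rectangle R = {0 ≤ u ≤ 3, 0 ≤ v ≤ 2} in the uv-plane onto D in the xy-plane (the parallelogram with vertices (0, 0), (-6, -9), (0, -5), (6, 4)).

Compute the Jacobian determinant of (x, y) with respect to (u, v):

    ∂(x,y)/∂(u,v) = | -2  3 | = (-2)(2) - (3)(-3) = 5.
                   | -3  2 |

Its absolute value is |J| = 5 (the area scaling factor).

Substituting x = -2u + 3v, y = -3u + 2v into the integrand,

    28x - 28y → 28u + 28v,

so the integral becomes

    ∬_R (28u + 28v) · |J| du dv = ∫_0^3 ∫_0^2 (140u + 140v) dv du.

Inner (v): 280u + 280.
Outer (u): 2100.

Therefore ∬_D (28x - 28y) dx dy = 2100.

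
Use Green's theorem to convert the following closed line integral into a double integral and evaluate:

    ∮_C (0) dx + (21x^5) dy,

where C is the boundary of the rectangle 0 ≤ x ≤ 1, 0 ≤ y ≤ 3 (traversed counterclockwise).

Green's theorem converts the closed line integral into a double integral over the enclosed region D:

    ∮_C P dx + Q dy = ∬_D (∂Q/∂x - ∂P/∂y) dA.

Here P = 0, Q = 21x^5, so

    ∂Q/∂x = 105x^4,    ∂P/∂y = 0,
    ∂Q/∂x - ∂P/∂y = 105x^4.

D is the region 0 ≤ x ≤ 1, 0 ≤ y ≤ 3. Evaluating the double integral:

    ∬_D (105x^4) dA = ∫_0^{1} ∫_0^{3} (105x^4) dy dx.

Inner (y from 0 to 3): 315x^4.
Outer (x from 0 to 1): 63.

Therefore ∮_C P dx + Q dy = 63.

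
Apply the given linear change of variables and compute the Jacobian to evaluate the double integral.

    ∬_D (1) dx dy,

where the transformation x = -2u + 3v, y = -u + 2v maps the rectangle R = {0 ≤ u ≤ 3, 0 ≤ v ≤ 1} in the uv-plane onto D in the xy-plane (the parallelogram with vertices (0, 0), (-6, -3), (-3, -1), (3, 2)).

Compute the Jacobian determinant of (x, y) with respect to (u, v):

    ∂(x,y)/∂(u,v) = | -2  3 | = (-2)(2) - (3)(-1) = -1.
                   | -1  2 |

Its absolute value is |J| = 1 (the area scaling factor).

Substituting x = -2u + 3v, y = -u + 2v into the integrand,

    1 → 1,

so the integral becomes

    ∬_R (1) · |J| du dv = ∫_0^3 ∫_0^1 (1) dv du.

Inner (v): 1.
Outer (u): 3.

Therefore ∬_D (1) dx dy = 3.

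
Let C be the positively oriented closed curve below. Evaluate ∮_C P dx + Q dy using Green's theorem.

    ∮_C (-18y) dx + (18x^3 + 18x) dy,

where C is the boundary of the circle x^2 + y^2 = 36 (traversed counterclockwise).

Green's theorem converts the closed line integral into a double integral over the enclosed region D:

    ∮_C P dx + Q dy = ∬_D (∂Q/∂x - ∂P/∂y) dA.

Here P = -18y, Q = 18x^3 + 18x, so

    ∂Q/∂x = 54x^2 + 18,    ∂P/∂y = -18,
    ∂Q/∂x - ∂P/∂y = 54x^2 + 36.

D is the region x^2 + y^2 ≤ 36. Evaluating the double integral:

In polar coordinates (x = r cos θ, y = r sin θ, dA = r dr dθ) the integrand becomes 54r^2cos(θ)^2 + 36, so

    ∬_D (54x^2 + 36) dA = ∫_0^{2π} ∫_0^{6} (54r^2cos(θ)^2 + 36) · r dr dθ.

Inner (r from 0 to 6): 17496cos(θ)^2 + 648.
Outer (θ from 0 to 2π): 18792π.

Therefore ∮_C P dx + Q dy = 18792π.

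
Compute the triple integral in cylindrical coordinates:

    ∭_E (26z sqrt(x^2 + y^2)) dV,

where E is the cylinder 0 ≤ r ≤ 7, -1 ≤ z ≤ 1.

In cylindrical coordinates, x = r cos(θ), y = r sin(θ), z = z, and dV = r dr dθ dz.

The integrand becomes 26r z, so

    ∭_E (26z sqrt(x^2 + y^2)) dV = ∫_{0}^{2π} ∫_{0}^{7} ∫_{-1}^{1} (26r z) · r dz dr dθ.

Inner (z): 0.
Middle (r from 0 to 7): 0.
Outer (θ): 0.

Therefore the triple integral equals 0.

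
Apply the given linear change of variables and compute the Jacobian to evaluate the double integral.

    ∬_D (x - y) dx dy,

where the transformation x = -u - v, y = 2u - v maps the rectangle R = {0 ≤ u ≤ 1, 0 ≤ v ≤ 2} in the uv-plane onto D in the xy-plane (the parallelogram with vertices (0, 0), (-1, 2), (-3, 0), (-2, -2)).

Compute the Jacobian determinant of (x, y) with respect to (u, v):

    ∂(x,y)/∂(u,v) = | -1  -1 | = (-1)(-1) - (-1)(2) = 3.
                   | 2  -1 |

Its absolute value is |J| = 3 (the area scaling factor).

Substituting x = -u - v, y = 2u - v into the integrand,

    x - y → -3u,

so the integral becomes

    ∬_R (-3u) · |J| du dv = ∫_0^1 ∫_0^2 (-9u) dv du.

Inner (v): -18u.
Outer (u): -9.

Therefore ∬_D (x - y) dx dy = -9.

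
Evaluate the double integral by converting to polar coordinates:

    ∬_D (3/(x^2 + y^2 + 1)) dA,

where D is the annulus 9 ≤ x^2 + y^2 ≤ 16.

The region D is 3 ≤ r ≤ 4, 0 ≤ θ ≤ 2π in polar coordinates, where x = r cos(θ), y = r sin(θ), and dA = r dr dθ.

Under the substitution, the integrand becomes 3/(r^2 + 1), so

    ∬_D (3/(x^2 + y^2 + 1)) dA = ∫_{0}^{2π} ∫_{3}^{4} (3/(r^2 + 1)) · r dr dθ.

Inner integral (in r): ∫_{3}^{4} (3/(r^2 + 1)) · r dr = log(17sqrt(170)/100).

Outer integral (in θ): ∫_{0}^{2π} (log(17sqrt(170)/100)) dθ = log((17sqrt(170)/100)^(2π)).

Therefore ∬_D (3/(x^2 + y^2 + 1)) dA = log((17sqrt(170)/100)^(2π)).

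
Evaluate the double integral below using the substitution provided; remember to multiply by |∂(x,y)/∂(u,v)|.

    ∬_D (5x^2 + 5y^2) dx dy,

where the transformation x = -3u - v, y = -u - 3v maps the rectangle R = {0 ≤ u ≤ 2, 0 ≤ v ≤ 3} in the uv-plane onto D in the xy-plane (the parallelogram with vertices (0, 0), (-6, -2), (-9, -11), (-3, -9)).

Compute the Jacobian determinant of (x, y) with respect to (u, v):

    ∂(x,y)/∂(u,v) = | -3  -1 | = (-3)(-3) - (-1)(-1) = 8.
                   | -1  -3 |

Its absolute value is |J| = 8 (the area scaling factor).

Substituting x = -3u - v, y = -u - 3v into the integrand,

    5x^2 + 5y^2 → 50u^2 + 60u v + 50v^2,

so the integral becomes

    ∬_R (50u^2 + 60u v + 50v^2) · |J| du dv = ∫_0^2 ∫_0^3 (400u^2 + 480u v + 400v^2) dv du.

Inner (v): 1200u^2 + 2160u + 3600.
Outer (u): 14720.

Therefore ∬_D (5x^2 + 5y^2) dx dy = 14720.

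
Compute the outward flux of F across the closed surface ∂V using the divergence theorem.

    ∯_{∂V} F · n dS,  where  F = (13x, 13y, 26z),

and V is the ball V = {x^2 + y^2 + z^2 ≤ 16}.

By the divergence theorem,

    ∯_{∂V} F · n dS = ∭_V (∇ · F) dV.

Compute the divergence:
    ∇ · F = ∂F_x/∂x + ∂F_y/∂y + ∂F_z/∂z = 13 + 13 + 26 = 52.

In spherical coordinates, x = ρ sin(φ) cos(θ), y = ρ sin(φ) sin(θ), z = ρ cos(φ), dV = ρ^2 sin(φ) dρ dφ dθ, with 0 ≤ ρ ≤ 4, 0 ≤ φ ≤ π, 0 ≤ θ ≤ 2π.

The integrand, after substitution and multiplying by the volume element, becomes (52) · ρ^2 sin(φ), so

    ∭_V (∇·F) dV = ∫_0^{2π} ∫_0^{π} ∫_0^{4} (52) · ρ^2 sin(φ) dρ dφ dθ.

Inner (ρ from 0 to 4): 3328sin(φ)/3.
Middle (φ from 0 to π): 6656/3.
Outer (θ from 0 to 2π): 13312π/3.

Therefore ∯_{∂V} F · n dS = 13312π/3.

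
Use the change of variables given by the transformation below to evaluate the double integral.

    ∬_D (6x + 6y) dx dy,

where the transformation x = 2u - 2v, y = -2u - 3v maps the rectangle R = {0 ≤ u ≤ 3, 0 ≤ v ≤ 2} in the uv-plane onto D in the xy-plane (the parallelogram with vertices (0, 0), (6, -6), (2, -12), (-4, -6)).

Compute the Jacobian determinant of (x, y) with respect to (u, v):

    ∂(x,y)/∂(u,v) = | 2  -2 | = (2)(-3) - (-2)(-2) = -10.
                   | -2  -3 |

Its absolute value is |J| = 10 (the area scaling factor).

Substituting x = 2u - 2v, y = -2u - 3v into the integrand,

    6x + 6y → -30v,

so the integral becomes

    ∬_R (-30v) · |J| du dv = ∫_0^3 ∫_0^2 (-300v) dv du.

Inner (v): -600.
Outer (u): -1800.

Therefore ∬_D (6x + 6y) dx dy = -1800.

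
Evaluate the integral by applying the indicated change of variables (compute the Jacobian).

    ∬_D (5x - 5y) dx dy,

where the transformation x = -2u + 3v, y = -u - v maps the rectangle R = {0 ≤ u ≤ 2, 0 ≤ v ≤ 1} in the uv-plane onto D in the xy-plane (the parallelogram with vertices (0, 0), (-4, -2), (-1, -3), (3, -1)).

Compute the Jacobian determinant of (x, y) with respect to (u, v):

    ∂(x,y)/∂(u,v) = | -2  3 | = (-2)(-1) - (3)(-1) = 5.
                   | -1  -1 |

Its absolute value is |J| = 5 (the area scaling factor).

Substituting x = -2u + 3v, y = -u - v into the integrand,

    5x - 5y → -5u + 20v,

so the integral becomes

    ∬_R (-5u + 20v) · |J| du dv = ∫_0^2 ∫_0^1 (-25u + 100v) dv du.

Inner (v): 50 - 25u.
Outer (u): 50.

Therefore ∬_D (5x - 5y) dx dy = 50.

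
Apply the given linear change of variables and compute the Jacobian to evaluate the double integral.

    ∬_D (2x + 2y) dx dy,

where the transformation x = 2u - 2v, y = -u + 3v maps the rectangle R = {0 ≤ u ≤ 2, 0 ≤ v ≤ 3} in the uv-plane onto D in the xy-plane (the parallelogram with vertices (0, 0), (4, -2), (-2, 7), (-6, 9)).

Compute the Jacobian determinant of (x, y) with respect to (u, v):

    ∂(x,y)/∂(u,v) = | 2  -2 | = (2)(3) - (-2)(-1) = 4.
                   | -1  3 |

Its absolute value is |J| = 4 (the area scaling factor).

Substituting x = 2u - 2v, y = -u + 3v into the integrand,

    2x + 2y → 2u + 2v,

so the integral becomes

    ∬_R (2u + 2v) · |J| du dv = ∫_0^2 ∫_0^3 (8u + 8v) dv du.

Inner (v): 24u + 36.
Outer (u): 120.

Therefore ∬_D (2x + 2y) dx dy = 120.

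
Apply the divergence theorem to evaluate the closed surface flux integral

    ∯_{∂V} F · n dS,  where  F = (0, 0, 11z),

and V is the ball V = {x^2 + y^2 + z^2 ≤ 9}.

By the divergence theorem,

    ∯_{∂V} F · n dS = ∭_V (∇ · F) dV.

Compute the divergence:
    ∇ · F = ∂F_x/∂x + ∂F_y/∂y + ∂F_z/∂z = 0 + 0 + 11 = 11.

In spherical coordinates, x = ρ sin(φ) cos(θ), y = ρ sin(φ) sin(θ), z = ρ cos(φ), dV = ρ^2 sin(φ) dρ dφ dθ, with 0 ≤ ρ ≤ 3, 0 ≤ φ ≤ π, 0 ≤ θ ≤ 2π.

The integrand, after substitution and multiplying by the volume element, becomes (11) · ρ^2 sin(φ), so

    ∭_V (∇·F) dV = ∫_0^{2π} ∫_0^{π} ∫_0^{3} (11) · ρ^2 sin(φ) dρ dφ dθ.

Inner (ρ from 0 to 3): 99sin(φ).
Middle (φ from 0 to π): 198.
Outer (θ from 0 to 2π): 396π.

Therefore ∯_{∂V} F · n dS = 396π.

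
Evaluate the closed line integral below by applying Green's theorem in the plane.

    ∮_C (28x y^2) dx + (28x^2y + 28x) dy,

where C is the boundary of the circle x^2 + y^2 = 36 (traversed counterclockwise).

Green's theorem converts the closed line integral into a double integral over the enclosed region D:

    ∮_C P dx + Q dy = ∬_D (∂Q/∂x - ∂P/∂y) dA.

Here P = 28x y^2, Q = 28x^2y + 28x, so

    ∂Q/∂x = 56x y + 28,    ∂P/∂y = 56x y,
    ∂Q/∂x - ∂P/∂y = 28.

D is the region x^2 + y^2 ≤ 36. Evaluating the double integral:

In polar coordinates (x = r cos θ, y = r sin θ, dA = r dr dθ) the integrand becomes 28, so

    ∬_D (28) dA = ∫_0^{2π} ∫_0^{6} (28) · r dr dθ.

Inner (r from 0 to 6): 504.
Outer (θ from 0 to 2π): 1008π.

Therefore ∮_C P dx + Q dy = 1008π.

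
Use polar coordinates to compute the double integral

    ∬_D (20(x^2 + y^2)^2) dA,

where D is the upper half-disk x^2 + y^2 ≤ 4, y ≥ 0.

The region D is 0 ≤ r ≤ 2, 0 ≤ θ ≤ π in polar coordinates, where x = r cos(θ), y = r sin(θ), and dA = r dr dθ.

Under the substitution, the integrand becomes 20r^4, so

    ∬_D (20(x^2 + y^2)^2) dA = ∫_{0}^{π} ∫_{0}^{2} (20r^4) · r dr dθ.

Inner integral (in r): ∫_{0}^{2} (20r^4) · r dr = 640/3.

Outer integral (in θ): ∫_{0}^{π} (640/3) dθ = 640π/3.

Therefore ∬_D (20(x^2 + y^2)^2) dA = 640π/3.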